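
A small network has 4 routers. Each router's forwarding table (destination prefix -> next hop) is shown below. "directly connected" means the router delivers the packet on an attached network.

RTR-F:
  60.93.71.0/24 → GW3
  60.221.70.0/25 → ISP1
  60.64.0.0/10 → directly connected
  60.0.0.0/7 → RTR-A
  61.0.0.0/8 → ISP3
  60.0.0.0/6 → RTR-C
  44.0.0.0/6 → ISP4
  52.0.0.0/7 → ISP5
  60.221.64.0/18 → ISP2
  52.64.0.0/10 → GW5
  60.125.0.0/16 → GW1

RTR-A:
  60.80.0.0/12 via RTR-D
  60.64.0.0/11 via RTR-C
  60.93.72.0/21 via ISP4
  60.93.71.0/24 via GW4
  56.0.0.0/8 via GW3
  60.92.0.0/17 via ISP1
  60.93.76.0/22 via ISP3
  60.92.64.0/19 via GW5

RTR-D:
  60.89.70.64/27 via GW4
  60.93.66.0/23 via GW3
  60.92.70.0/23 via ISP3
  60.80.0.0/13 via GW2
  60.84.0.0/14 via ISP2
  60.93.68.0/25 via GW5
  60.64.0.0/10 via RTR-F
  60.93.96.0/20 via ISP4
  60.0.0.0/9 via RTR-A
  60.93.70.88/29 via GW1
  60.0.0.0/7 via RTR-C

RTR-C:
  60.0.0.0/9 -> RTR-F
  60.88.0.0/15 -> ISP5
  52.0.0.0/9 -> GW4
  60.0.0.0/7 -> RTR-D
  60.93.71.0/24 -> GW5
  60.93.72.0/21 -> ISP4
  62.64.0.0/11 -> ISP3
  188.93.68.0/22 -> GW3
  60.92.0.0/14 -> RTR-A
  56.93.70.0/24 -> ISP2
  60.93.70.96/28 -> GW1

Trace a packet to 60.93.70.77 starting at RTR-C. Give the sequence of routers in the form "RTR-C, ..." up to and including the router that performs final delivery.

At RTR-C: longest match for 60.93.70.77 is 60.92.0.0/14 -> RTR-A
At RTR-A: longest match for 60.93.70.77 is 60.80.0.0/12 -> RTR-D
At RTR-D: longest match for 60.93.70.77 is 60.64.0.0/10 -> RTR-F
At RTR-F: longest match for 60.93.70.77 is 60.64.0.0/10 -> directly connected

RTR-C, RTR-A, RTR-D, RTR-F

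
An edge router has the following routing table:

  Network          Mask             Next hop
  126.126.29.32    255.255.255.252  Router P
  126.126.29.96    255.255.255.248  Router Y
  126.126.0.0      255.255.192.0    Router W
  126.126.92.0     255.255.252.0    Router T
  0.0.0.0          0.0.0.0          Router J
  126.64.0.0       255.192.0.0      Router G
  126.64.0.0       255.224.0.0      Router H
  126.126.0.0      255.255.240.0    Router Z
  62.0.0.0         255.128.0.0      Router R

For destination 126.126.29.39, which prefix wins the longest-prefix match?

Entries matching 126.126.29.39:
  0.0.0.0/0 (default, matches everything)
  126.64.0.0/10 (126.64.0.0 - 126.127.255.255)
  126.126.0.0/18 (126.126.0.0 - 126.126.63.255)
Most specific is 126.126.0.0/18.

126.126.0.0/18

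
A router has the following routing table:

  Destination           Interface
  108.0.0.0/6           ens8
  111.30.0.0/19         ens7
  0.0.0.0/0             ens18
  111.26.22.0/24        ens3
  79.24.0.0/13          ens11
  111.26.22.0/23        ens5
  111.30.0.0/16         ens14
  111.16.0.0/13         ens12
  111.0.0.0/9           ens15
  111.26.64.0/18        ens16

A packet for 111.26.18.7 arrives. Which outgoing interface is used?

Routes whose prefix contains 111.26.18.7:
  0.0.0.0/0 (default, matches everything) -> ens18
  108.0.0.0/6 (108.0.0.0 - 111.255.255.255) -> ens8
  111.0.0.0/9 (111.0.0.0 - 111.127.255.255) -> ens15
More-specific entries that do NOT match:
  111.26.22.0/24 (111.26.22.0 - 111.26.22.255) does not contain 111.26.18.7
  111.26.22.0/23 (111.26.22.0 - 111.26.23.255) does not contain 111.26.18.7
  111.30.0.0/19 (111.30.0.0 - 111.30.31.255) does not contain 111.26.18.7
  111.26.64.0/18 (111.26.64.0 - 111.26.127.255) does not contain 111.26.18.7
  111.30.0.0/16 (111.30.0.0 - 111.30.255.255) does not contain 111.26.18.7
  79.24.0.0/13 (79.24.0.0 - 79.31.255.255) does not contain 111.26.18.7
  111.16.0.0/13 (111.16.0.0 - 111.23.255.255) does not contain 111.26.18.7
Longest matching prefix is /9 -> interface ens15.

ens15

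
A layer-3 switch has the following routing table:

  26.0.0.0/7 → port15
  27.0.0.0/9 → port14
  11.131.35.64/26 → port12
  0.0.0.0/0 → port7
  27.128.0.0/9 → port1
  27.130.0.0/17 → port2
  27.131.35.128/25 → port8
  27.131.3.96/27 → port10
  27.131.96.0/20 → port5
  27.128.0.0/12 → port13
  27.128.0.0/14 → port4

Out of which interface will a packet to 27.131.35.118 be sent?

Routes whose prefix contains 27.131.35.118:
  0.0.0.0/0 (default, matches everything) -> port7
  26.0.0.0/7 (26.0.0.0 - 27.255.255.255) -> port15
  27.128.0.0/9 (27.128.0.0 - 27.255.255.255) -> port1
  27.128.0.0/12 (27.128.0.0 - 27.143.255.255) -> port13
  27.128.0.0/14 (27.128.0.0 - 27.131.255.255) -> port4
More-specific entries that do NOT match:
  27.131.3.96/27 (27.131.3.96 - 27.131.3.127) does not contain 27.131.35.118
  11.131.35.64/26 (11.131.35.64 - 11.131.35.127) does not contain 27.131.35.118
  27.131.35.128/25 (27.131.35.128 - 27.131.35.255) does not contain 27.131.35.118
  27.131.96.0/20 (27.131.96.0 - 27.131.111.255) does not contain 27.131.35.118
  27.130.0.0/17 (27.130.0.0 - 27.130.127.255) does not contain 27.131.35.118
Longest matching prefix is /14 -> interface port4.

port4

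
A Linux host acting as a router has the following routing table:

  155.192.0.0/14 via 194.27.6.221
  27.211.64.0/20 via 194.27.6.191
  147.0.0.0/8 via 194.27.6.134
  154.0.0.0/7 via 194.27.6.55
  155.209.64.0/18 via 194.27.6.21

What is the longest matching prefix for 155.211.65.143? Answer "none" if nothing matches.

154.0.0.0/7

Entries matching 155.211.65.143:
  154.0.0.0/7 (154.0.0.0 - 155.255.255.255)
Most specific is 154.0.0.0/7.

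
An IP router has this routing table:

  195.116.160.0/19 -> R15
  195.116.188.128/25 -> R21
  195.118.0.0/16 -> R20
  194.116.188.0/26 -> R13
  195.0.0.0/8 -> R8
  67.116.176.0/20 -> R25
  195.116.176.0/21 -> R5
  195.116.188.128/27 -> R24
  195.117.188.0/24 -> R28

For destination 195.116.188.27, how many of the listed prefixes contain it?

2

Prefixes containing 195.116.188.27:
  195.0.0.0/8 (195.0.0.0 - 195.255.255.255)
  195.116.160.0/19 (195.116.160.0 - 195.116.191.255)
Total matching entries: 2.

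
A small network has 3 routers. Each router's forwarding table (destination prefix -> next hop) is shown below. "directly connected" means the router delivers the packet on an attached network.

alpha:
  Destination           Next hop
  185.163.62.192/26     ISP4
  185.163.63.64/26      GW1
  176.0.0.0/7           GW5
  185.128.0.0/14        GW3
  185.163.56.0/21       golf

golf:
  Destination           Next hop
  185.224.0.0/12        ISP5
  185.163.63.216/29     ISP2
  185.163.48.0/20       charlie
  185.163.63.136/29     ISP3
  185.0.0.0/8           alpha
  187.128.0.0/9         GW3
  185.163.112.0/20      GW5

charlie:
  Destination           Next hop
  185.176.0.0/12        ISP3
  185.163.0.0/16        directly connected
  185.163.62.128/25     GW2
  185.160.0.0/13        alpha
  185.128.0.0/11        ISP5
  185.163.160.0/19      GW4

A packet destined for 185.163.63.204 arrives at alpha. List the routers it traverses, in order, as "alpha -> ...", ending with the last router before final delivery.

At alpha: longest match for 185.163.63.204 is 185.163.56.0/21 -> golf
At golf: longest match for 185.163.63.204 is 185.163.48.0/20 -> charlie
At charlie: longest match for 185.163.63.204 is 185.163.0.0/16 -> directly connected

alpha -> golf -> charlie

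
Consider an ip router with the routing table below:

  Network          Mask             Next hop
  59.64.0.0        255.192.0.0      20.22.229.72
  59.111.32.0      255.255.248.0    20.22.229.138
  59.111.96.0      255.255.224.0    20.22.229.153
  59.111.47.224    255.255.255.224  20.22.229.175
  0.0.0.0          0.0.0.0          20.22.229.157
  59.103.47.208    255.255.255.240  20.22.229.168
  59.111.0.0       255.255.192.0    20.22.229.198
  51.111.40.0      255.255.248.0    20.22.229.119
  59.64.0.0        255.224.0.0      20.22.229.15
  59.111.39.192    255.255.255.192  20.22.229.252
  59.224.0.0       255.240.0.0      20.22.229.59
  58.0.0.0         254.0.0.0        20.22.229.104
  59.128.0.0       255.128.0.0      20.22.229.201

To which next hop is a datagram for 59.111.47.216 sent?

Routes whose prefix contains 59.111.47.216:
  0.0.0.0/0 (default, matches everything) -> 20.22.229.157
  58.0.0.0/7 (58.0.0.0 - 59.255.255.255) -> 20.22.229.104
  59.64.0.0/10 (59.64.0.0 - 59.127.255.255) -> 20.22.229.72
  59.111.0.0/18 (59.111.0.0 - 59.111.63.255) -> 20.22.229.198
More-specific entries that do NOT match:
  59.103.47.208/28 (59.103.47.208 - 59.103.47.223) does not contain 59.111.47.216
  59.111.47.224/27 (59.111.47.224 - 59.111.47.255) does not contain 59.111.47.216
  59.111.39.192/26 (59.111.39.192 - 59.111.39.255) does not contain 59.111.47.216
  59.111.32.0/21 (59.111.32.0 - 59.111.39.255) does not contain 59.111.47.216
  51.111.40.0/21 (51.111.40.0 - 51.111.47.255) does not contain 59.111.47.216
  59.111.96.0/19 (59.111.96.0 - 59.111.127.255) does not contain 59.111.47.216
Longest matching prefix is /18 -> next hop 20.22.229.198.

20.22.229.198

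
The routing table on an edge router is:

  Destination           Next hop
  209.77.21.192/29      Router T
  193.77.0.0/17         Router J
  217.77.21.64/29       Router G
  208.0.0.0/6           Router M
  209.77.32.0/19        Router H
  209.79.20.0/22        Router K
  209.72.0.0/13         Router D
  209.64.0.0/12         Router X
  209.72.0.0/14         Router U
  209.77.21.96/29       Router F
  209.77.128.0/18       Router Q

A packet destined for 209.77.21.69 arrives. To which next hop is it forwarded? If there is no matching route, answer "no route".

Routes whose prefix contains 209.77.21.69:
  208.0.0.0/6 (208.0.0.0 - 211.255.255.255) -> Router M
  209.64.0.0/12 (209.64.0.0 - 209.79.255.255) -> Router X
  209.72.0.0/13 (209.72.0.0 - 209.79.255.255) -> Router D
More-specific entries that do NOT match:
  209.77.21.192/29 (209.77.21.192 - 209.77.21.199) does not contain 209.77.21.69
  217.77.21.64/29 (217.77.21.64 - 217.77.21.71) does not contain 209.77.21.69
  209.77.21.96/29 (209.77.21.96 - 209.77.21.103) does not contain 209.77.21.69
  209.79.20.0/22 (209.79.20.0 - 209.79.23.255) does not contain 209.77.21.69
  209.77.32.0/19 (209.77.32.0 - 209.77.63.255) does not contain 209.77.21.69
  209.77.128.0/18 (209.77.128.0 - 209.77.191.255) does not contain 209.77.21.69
  193.77.0.0/17 (193.77.0.0 - 193.77.127.255) does not contain 209.77.21.69
  209.72.0.0/14 (209.72.0.0 - 209.75.255.255) does not contain 209.77.21.69
Longest matching prefix is /13 -> next hop Router D.

Router D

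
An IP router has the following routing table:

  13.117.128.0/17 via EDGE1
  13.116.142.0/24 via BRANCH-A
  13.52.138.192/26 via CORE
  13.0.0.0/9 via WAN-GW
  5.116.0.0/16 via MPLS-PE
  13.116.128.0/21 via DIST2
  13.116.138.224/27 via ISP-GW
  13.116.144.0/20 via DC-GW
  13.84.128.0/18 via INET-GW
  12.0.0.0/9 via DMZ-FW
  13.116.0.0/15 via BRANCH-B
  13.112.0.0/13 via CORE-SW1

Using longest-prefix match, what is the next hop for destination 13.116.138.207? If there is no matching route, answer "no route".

Routes whose prefix contains 13.116.138.207:
  13.0.0.0/9 (13.0.0.0 - 13.127.255.255) -> WAN-GW
  13.112.0.0/13 (13.112.0.0 - 13.119.255.255) -> CORE-SW1
  13.116.0.0/15 (13.116.0.0 - 13.117.255.255) -> BRANCH-B
More-specific entries that do NOT match:
  13.116.138.224/27 (13.116.138.224 - 13.116.138.255) does not contain 13.116.138.207
  13.52.138.192/26 (13.52.138.192 - 13.52.138.255) does not contain 13.116.138.207
  13.116.142.0/24 (13.116.142.0 - 13.116.142.255) does not contain 13.116.138.207
  13.116.128.0/21 (13.116.128.0 - 13.116.135.255) does not contain 13.116.138.207
  13.116.144.0/20 (13.116.144.0 - 13.116.159.255) does not contain 13.116.138.207
  13.84.128.0/18 (13.84.128.0 - 13.84.191.255) does not contain 13.116.138.207
  13.117.128.0/17 (13.117.128.0 - 13.117.255.255) does not contain 13.116.138.207
  5.116.0.0/16 (5.116.0.0 - 5.116.255.255) does not contain 13.116.138.207
Longest matching prefix is /15 -> next hop BRANCH-B.

BRANCH-B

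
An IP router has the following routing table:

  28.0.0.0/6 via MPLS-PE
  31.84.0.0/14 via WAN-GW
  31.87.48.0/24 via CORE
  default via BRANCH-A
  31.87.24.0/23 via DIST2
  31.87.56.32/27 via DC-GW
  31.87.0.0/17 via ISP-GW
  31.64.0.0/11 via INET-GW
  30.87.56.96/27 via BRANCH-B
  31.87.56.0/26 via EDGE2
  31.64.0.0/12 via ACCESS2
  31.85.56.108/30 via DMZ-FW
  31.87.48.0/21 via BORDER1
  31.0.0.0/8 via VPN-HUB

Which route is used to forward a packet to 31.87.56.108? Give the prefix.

31.87.0.0/17

Entries matching 31.87.56.108:
  0.0.0.0/0 (default, matches everything)
  28.0.0.0/6 (28.0.0.0 - 31.255.255.255)
  31.0.0.0/8 (31.0.0.0 - 31.255.255.255)
  31.64.0.0/11 (31.64.0.0 - 31.95.255.255)
  31.84.0.0/14 (31.84.0.0 - 31.87.255.255)
  31.87.0.0/17 (31.87.0.0 - 31.87.127.255)
Most specific is 31.87.0.0/17.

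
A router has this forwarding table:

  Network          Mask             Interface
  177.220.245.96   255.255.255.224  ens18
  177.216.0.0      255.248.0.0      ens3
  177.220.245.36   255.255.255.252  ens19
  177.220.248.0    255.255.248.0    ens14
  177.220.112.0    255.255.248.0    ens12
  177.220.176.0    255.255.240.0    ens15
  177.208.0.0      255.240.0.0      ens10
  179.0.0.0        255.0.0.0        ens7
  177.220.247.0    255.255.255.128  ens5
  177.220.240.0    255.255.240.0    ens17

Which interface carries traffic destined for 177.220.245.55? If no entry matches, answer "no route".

Routes whose prefix contains 177.220.245.55:
  177.208.0.0/12 (177.208.0.0 - 177.223.255.255) -> ens10
  177.216.0.0/13 (177.216.0.0 - 177.223.255.255) -> ens3
  177.220.240.0/20 (177.220.240.0 - 177.220.255.255) -> ens17
More-specific entries that do NOT match:
  177.220.245.36/30 (177.220.245.36 - 177.220.245.39) does not contain 177.220.245.55
  177.220.245.96/27 (177.220.245.96 - 177.220.245.127) does not contain 177.220.245.55
  177.220.247.0/25 (177.220.247.0 - 177.220.247.127) does not contain 177.220.245.55
  177.220.248.0/21 (177.220.248.0 - 177.220.255.255) does not contain 177.220.245.55
  177.220.112.0/21 (177.220.112.0 - 177.220.119.255) does not contain 177.220.245.55
Longest matching prefix is /20 -> interface ens17.

ens17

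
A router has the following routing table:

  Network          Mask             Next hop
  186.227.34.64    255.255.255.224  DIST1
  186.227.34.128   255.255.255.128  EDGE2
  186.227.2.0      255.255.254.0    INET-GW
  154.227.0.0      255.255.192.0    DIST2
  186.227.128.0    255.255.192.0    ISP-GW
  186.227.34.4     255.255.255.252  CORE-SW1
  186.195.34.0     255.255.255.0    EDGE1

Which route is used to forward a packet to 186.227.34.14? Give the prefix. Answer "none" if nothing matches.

186.227.34.14 is outside every listed prefix and there is no default route.

none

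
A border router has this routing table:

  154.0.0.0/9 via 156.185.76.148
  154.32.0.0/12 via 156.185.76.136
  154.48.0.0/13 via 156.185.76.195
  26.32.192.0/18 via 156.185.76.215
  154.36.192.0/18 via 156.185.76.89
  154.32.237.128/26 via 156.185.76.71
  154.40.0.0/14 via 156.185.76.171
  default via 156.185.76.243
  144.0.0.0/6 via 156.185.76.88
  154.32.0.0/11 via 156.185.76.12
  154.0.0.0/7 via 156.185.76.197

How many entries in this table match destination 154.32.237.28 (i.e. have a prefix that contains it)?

Prefixes containing 154.32.237.28:
  0.0.0.0/0 (default, matches everything)
  154.0.0.0/7 (154.0.0.0 - 155.255.255.255)
  154.0.0.0/9 (154.0.0.0 - 154.127.255.255)
  154.32.0.0/11 (154.32.0.0 - 154.63.255.255)
  154.32.0.0/12 (154.32.0.0 - 154.47.255.255)
Total matching entries: 5.

5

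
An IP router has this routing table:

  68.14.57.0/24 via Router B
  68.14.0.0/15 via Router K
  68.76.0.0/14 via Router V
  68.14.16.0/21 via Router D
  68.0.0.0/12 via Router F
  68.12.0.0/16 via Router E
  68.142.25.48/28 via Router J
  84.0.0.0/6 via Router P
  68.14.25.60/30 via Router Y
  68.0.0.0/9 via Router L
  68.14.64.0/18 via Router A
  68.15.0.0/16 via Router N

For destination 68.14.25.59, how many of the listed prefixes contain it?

3

Prefixes containing 68.14.25.59:
  68.0.0.0/9 (68.0.0.0 - 68.127.255.255)
  68.0.0.0/12 (68.0.0.0 - 68.15.255.255)
  68.14.0.0/15 (68.14.0.0 - 68.15.255.255)
Total matching entries: 3.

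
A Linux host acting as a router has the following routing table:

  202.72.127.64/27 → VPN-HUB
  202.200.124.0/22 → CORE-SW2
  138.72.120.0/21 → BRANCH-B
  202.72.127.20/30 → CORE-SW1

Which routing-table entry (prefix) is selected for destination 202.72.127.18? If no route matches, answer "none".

none

202.72.127.18 is outside every listed prefix and there is no default route.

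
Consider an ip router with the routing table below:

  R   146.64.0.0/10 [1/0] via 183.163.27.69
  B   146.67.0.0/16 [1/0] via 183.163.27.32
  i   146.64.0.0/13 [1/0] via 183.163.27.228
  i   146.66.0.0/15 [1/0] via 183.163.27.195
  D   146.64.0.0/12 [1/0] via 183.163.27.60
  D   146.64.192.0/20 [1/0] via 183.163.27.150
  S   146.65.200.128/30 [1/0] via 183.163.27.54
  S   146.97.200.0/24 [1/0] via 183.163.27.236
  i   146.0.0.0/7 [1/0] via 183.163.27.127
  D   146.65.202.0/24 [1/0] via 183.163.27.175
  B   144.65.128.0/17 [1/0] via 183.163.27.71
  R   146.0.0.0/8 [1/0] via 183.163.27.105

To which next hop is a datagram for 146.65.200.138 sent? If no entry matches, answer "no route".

183.163.27.228

Routes whose prefix contains 146.65.200.138:
  146.0.0.0/7 (146.0.0.0 - 147.255.255.255) -> 183.163.27.127
  146.0.0.0/8 (146.0.0.0 - 146.255.255.255) -> 183.163.27.105
  146.64.0.0/10 (146.64.0.0 - 146.127.255.255) -> 183.163.27.69
  146.64.0.0/12 (146.64.0.0 - 146.79.255.255) -> 183.163.27.60
  146.64.0.0/13 (146.64.0.0 - 146.71.255.255) -> 183.163.27.228
More-specific entries that do NOT match:
  146.65.200.128/30 (146.65.200.128 - 146.65.200.131) does not contain 146.65.200.138
  146.97.200.0/24 (146.97.200.0 - 146.97.200.255) does not contain 146.65.200.138
  146.65.202.0/24 (146.65.202.0 - 146.65.202.255) does not contain 146.65.200.138
  146.64.192.0/20 (146.64.192.0 - 146.64.207.255) does not contain 146.65.200.138
  144.65.128.0/17 (144.65.128.0 - 144.65.255.255) does not contain 146.65.200.138
  146.67.0.0/16 (146.67.0.0 - 146.67.255.255) does not contain 146.65.200.138
  146.66.0.0/15 (146.66.0.0 - 146.67.255.255) does not contain 146.65.200.138
Longest matching prefix is /13 -> next hop 183.163.27.228.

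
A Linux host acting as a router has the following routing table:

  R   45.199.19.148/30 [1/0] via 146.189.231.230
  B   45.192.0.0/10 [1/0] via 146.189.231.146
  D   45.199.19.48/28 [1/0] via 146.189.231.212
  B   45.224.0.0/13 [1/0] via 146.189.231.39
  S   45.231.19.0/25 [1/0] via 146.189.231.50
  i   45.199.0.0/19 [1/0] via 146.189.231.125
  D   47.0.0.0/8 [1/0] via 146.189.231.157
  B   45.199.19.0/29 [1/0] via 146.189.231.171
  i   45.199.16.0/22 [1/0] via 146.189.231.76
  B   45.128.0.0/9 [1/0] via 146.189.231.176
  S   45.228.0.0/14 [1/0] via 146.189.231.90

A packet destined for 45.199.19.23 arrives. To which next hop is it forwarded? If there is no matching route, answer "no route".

146.189.231.76

Routes whose prefix contains 45.199.19.23:
  45.128.0.0/9 (45.128.0.0 - 45.255.255.255) -> 146.189.231.176
  45.192.0.0/10 (45.192.0.0 - 45.255.255.255) -> 146.189.231.146
  45.199.0.0/19 (45.199.0.0 - 45.199.31.255) -> 146.189.231.125
  45.199.16.0/22 (45.199.16.0 - 45.199.19.255) -> 146.189.231.76
More-specific entries that do NOT match:
  45.199.19.148/30 (45.199.19.148 - 45.199.19.151) does not contain 45.199.19.23
  45.199.19.0/29 (45.199.19.0 - 45.199.19.7) does not contain 45.199.19.23
  45.199.19.48/28 (45.199.19.48 - 45.199.19.63) does not contain 45.199.19.23
  45.231.19.0/25 (45.231.19.0 - 45.231.19.127) does not contain 45.199.19.23
Longest matching prefix is /22 -> next hop 146.189.231.76.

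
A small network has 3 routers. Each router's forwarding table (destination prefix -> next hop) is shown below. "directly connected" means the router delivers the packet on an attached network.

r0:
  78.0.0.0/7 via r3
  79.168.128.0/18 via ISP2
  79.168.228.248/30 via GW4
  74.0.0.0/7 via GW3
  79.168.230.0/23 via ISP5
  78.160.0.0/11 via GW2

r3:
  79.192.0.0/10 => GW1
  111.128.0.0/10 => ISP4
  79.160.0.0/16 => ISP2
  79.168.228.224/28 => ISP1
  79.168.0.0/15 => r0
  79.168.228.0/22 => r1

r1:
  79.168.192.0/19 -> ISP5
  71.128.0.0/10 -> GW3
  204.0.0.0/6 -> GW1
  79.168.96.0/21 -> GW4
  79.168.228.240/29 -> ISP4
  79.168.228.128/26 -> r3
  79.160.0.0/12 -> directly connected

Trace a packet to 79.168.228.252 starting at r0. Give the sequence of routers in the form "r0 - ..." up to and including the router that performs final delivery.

r0 - r3 - r1

At r0: longest match for 79.168.228.252 is 78.0.0.0/7 -> r3
At r3: longest match for 79.168.228.252 is 79.168.228.0/22 -> r1
At r1: longest match for 79.168.228.252 is 79.160.0.0/12 -> directly connected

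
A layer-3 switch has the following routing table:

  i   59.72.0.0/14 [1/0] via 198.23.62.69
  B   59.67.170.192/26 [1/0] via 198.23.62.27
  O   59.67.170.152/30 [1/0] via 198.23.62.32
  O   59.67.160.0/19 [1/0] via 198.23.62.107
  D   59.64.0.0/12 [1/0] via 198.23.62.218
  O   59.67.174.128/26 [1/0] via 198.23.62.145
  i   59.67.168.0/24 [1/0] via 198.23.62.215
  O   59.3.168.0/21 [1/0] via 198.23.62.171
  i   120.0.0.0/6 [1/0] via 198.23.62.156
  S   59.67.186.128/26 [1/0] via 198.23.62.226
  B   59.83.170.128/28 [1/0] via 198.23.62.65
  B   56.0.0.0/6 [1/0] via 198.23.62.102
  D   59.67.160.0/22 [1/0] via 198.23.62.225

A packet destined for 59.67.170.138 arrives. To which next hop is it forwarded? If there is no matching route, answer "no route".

198.23.62.107

Routes whose prefix contains 59.67.170.138:
  56.0.0.0/6 (56.0.0.0 - 59.255.255.255) -> 198.23.62.102
  59.64.0.0/12 (59.64.0.0 - 59.79.255.255) -> 198.23.62.218
  59.67.160.0/19 (59.67.160.0 - 59.67.191.255) -> 198.23.62.107
More-specific entries that do NOT match:
  59.67.170.152/30 (59.67.170.152 - 59.67.170.155) does not contain 59.67.170.138
  59.83.170.128/28 (59.83.170.128 - 59.83.170.143) does not contain 59.67.170.138
  59.67.170.192/26 (59.67.170.192 - 59.67.170.255) does not contain 59.67.170.138
  59.67.174.128/26 (59.67.174.128 - 59.67.174.191) does not contain 59.67.170.138
  59.67.186.128/26 (59.67.186.128 - 59.67.186.191) does not contain 59.67.170.138
  59.67.168.0/24 (59.67.168.0 - 59.67.168.255) does not contain 59.67.170.138
  59.67.160.0/22 (59.67.160.0 - 59.67.163.255) does not contain 59.67.170.138
  59.3.168.0/21 (59.3.168.0 - 59.3.175.255) does not contain 59.67.170.138
Longest matching prefix is /19 -> next hop 198.23.62.107.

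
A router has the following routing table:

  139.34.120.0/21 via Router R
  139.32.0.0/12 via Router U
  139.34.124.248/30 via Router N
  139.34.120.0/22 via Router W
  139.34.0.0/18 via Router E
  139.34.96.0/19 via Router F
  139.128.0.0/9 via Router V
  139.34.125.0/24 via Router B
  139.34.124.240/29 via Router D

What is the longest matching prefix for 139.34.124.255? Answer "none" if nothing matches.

Entries matching 139.34.124.255:
  139.32.0.0/12 (139.32.0.0 - 139.47.255.255)
  139.34.96.0/19 (139.34.96.0 - 139.34.127.255)
  139.34.120.0/21 (139.34.120.0 - 139.34.127.255)
Most specific is 139.34.120.0/21.

139.34.120.0/21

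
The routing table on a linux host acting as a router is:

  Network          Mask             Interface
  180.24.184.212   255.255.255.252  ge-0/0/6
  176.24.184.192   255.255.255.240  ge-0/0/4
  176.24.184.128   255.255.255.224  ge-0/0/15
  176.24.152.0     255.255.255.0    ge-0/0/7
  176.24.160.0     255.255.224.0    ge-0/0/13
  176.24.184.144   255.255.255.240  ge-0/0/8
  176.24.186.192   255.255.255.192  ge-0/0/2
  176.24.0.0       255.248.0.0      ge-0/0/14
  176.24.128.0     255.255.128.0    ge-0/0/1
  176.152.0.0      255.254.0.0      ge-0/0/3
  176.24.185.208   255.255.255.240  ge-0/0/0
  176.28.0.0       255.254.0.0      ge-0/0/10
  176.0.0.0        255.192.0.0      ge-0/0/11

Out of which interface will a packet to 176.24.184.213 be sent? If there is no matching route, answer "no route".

Routes whose prefix contains 176.24.184.213:
  176.0.0.0/10 (176.0.0.0 - 176.63.255.255) -> ge-0/0/11
  176.24.0.0/13 (176.24.0.0 - 176.31.255.255) -> ge-0/0/14
  176.24.128.0/17 (176.24.128.0 - 176.24.255.255) -> ge-0/0/1
  176.24.160.0/19 (176.24.160.0 - 176.24.191.255) -> ge-0/0/13
More-specific entries that do NOT match:
  180.24.184.212/30 (180.24.184.212 - 180.24.184.215) does not contain 176.24.184.213
  176.24.184.192/28 (176.24.184.192 - 176.24.184.207) does not contain 176.24.184.213
  176.24.184.144/28 (176.24.184.144 - 176.24.184.159) does not contain 176.24.184.213
  176.24.185.208/28 (176.24.185.208 - 176.24.185.223) does not contain 176.24.184.213
  176.24.184.128/27 (176.24.184.128 - 176.24.184.159) does not contain 176.24.184.213
  176.24.186.192/26 (176.24.186.192 - 176.24.186.255) does not contain 176.24.184.213
  176.24.152.0/24 (176.24.152.0 - 176.24.152.255) does not contain 176.24.184.213
Longest matching prefix is /19 -> interface ge-0/0/13.

ge-0/0/13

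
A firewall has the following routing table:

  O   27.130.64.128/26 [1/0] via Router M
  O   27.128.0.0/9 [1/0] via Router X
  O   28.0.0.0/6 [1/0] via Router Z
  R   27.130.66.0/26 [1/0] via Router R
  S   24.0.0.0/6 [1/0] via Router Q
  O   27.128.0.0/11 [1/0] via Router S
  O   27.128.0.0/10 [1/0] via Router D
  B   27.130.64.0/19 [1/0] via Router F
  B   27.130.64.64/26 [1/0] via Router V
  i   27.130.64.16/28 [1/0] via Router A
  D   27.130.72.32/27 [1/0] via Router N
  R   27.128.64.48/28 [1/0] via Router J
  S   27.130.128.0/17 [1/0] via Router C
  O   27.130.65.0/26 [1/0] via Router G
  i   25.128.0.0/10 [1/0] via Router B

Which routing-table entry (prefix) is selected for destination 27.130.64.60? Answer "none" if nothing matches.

27.130.64.0/19

Entries matching 27.130.64.60:
  24.0.0.0/6 (24.0.0.0 - 27.255.255.255)
  27.128.0.0/9 (27.128.0.0 - 27.255.255.255)
  27.128.0.0/10 (27.128.0.0 - 27.191.255.255)
  27.128.0.0/11 (27.128.0.0 - 27.159.255.255)
  27.130.64.0/19 (27.130.64.0 - 27.130.95.255)
Most specific is 27.130.64.0/19.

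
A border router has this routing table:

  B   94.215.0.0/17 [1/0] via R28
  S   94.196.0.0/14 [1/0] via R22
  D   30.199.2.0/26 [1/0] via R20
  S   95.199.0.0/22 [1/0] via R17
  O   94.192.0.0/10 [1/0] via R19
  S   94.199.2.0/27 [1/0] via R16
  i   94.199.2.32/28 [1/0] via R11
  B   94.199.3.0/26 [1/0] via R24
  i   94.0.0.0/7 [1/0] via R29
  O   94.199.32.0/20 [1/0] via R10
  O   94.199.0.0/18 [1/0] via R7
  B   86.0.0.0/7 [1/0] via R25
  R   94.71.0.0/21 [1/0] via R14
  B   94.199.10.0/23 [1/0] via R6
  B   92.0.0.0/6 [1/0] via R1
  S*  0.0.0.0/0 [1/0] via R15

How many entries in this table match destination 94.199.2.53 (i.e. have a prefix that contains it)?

Prefixes containing 94.199.2.53:
  0.0.0.0/0 (default, matches everything)
  92.0.0.0/6 (92.0.0.0 - 95.255.255.255)
  94.0.0.0/7 (94.0.0.0 - 95.255.255.255)
  94.192.0.0/10 (94.192.0.0 - 94.255.255.255)
  94.196.0.0/14 (94.196.0.0 - 94.199.255.255)
  94.199.0.0/18 (94.199.0.0 - 94.199.63.255)
Total matching entries: 6.

6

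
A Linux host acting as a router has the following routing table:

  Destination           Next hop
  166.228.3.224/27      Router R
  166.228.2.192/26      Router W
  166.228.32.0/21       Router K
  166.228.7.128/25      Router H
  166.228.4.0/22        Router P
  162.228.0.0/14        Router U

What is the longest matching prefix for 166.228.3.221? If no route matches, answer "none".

none

166.228.3.221 is outside every listed prefix and there is no default route.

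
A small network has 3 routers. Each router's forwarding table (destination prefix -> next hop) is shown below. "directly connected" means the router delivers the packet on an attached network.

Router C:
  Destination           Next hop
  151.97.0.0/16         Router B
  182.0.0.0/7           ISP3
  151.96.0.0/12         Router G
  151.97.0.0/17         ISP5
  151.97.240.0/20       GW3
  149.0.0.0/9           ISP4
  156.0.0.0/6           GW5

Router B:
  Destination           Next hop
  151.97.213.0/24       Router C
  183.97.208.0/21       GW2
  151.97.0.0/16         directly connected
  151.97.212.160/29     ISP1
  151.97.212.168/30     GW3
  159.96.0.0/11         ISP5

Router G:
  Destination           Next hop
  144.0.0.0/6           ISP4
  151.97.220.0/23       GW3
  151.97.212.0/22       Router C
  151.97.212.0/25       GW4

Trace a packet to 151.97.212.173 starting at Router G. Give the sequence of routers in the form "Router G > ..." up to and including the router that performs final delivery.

At Router G: longest match for 151.97.212.173 is 151.97.212.0/22 -> Router C
At Router C: longest match for 151.97.212.173 is 151.97.0.0/16 -> Router B
At Router B: longest match for 151.97.212.173 is 151.97.0.0/16 -> directly connected

Router G > Router C > Router B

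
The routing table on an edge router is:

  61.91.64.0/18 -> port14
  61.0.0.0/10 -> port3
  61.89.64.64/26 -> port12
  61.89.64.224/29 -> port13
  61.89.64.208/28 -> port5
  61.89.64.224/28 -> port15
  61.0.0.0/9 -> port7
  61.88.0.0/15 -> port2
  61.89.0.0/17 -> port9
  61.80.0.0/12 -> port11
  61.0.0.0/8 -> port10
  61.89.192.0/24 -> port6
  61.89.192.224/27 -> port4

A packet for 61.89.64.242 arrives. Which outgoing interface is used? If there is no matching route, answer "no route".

port9

Routes whose prefix contains 61.89.64.242:
  61.0.0.0/8 (61.0.0.0 - 61.255.255.255) -> port10
  61.0.0.0/9 (61.0.0.0 - 61.127.255.255) -> port7
  61.80.0.0/12 (61.80.0.0 - 61.95.255.255) -> port11
  61.88.0.0/15 (61.88.0.0 - 61.89.255.255) -> port2
  61.89.0.0/17 (61.89.0.0 - 61.89.127.255) -> port9
More-specific entries that do NOT match:
  61.89.64.224/29 (61.89.64.224 - 61.89.64.231) does not contain 61.89.64.242
  61.89.64.208/28 (61.89.64.208 - 61.89.64.223) does not contain 61.89.64.242
  61.89.64.224/28 (61.89.64.224 - 61.89.64.239) does not contain 61.89.64.242
  61.89.192.224/27 (61.89.192.224 - 61.89.192.255) does not contain 61.89.64.242
  61.89.64.64/26 (61.89.64.64 - 61.89.64.127) does not contain 61.89.64.242
  61.89.192.0/24 (61.89.192.0 - 61.89.192.255) does not contain 61.89.64.242
  61.91.64.0/18 (61.91.64.0 - 61.91.127.255) does not contain 61.89.64.242
Longest matching prefix is /17 -> interface port9.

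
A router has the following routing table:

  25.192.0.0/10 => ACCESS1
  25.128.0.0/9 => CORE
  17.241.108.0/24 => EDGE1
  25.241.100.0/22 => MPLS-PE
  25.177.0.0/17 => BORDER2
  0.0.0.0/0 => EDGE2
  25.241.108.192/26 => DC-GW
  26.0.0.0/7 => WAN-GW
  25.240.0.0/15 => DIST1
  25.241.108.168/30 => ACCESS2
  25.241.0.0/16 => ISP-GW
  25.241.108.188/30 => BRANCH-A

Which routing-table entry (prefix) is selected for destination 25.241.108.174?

25.241.0.0/16

Entries matching 25.241.108.174:
  0.0.0.0/0 (default, matches everything)
  25.128.0.0/9 (25.128.0.0 - 25.255.255.255)
  25.192.0.0/10 (25.192.0.0 - 25.255.255.255)
  25.240.0.0/15 (25.240.0.0 - 25.241.255.255)
  25.241.0.0/16 (25.241.0.0 - 25.241.255.255)
Most specific is 25.241.0.0/16.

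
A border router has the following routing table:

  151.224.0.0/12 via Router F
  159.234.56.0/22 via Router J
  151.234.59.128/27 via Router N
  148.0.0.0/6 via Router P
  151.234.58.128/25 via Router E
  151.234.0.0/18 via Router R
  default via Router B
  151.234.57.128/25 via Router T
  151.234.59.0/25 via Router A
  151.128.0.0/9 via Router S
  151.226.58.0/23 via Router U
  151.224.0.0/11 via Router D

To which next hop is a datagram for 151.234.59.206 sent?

Routes whose prefix contains 151.234.59.206:
  0.0.0.0/0 (default, matches everything) -> Router B
  148.0.0.0/6 (148.0.0.0 - 151.255.255.255) -> Router P
  151.128.0.0/9 (151.128.0.0 - 151.255.255.255) -> Router S
  151.224.0.0/11 (151.224.0.0 - 151.255.255.255) -> Router D
  151.224.0.0/12 (151.224.0.0 - 151.239.255.255) -> Router F
  151.234.0.0/18 (151.234.0.0 - 151.234.63.255) -> Router R
More-specific entries that do NOT match:
  151.234.59.128/27 (151.234.59.128 - 151.234.59.159) does not contain 151.234.59.206
  151.234.58.128/25 (151.234.58.128 - 151.234.58.255) does not contain 151.234.59.206
  151.234.57.128/25 (151.234.57.128 - 151.234.57.255) does not contain 151.234.59.206
  151.234.59.0/25 (151.234.59.0 - 151.234.59.127) does not contain 151.234.59.206
  151.226.58.0/23 (151.226.58.0 - 151.226.59.255) does not contain 151.234.59.206
  159.234.56.0/22 (159.234.56.0 - 159.234.59.255) does not contain 151.234.59.206
Longest matching prefix is /18 -> next hop Router R.

Router R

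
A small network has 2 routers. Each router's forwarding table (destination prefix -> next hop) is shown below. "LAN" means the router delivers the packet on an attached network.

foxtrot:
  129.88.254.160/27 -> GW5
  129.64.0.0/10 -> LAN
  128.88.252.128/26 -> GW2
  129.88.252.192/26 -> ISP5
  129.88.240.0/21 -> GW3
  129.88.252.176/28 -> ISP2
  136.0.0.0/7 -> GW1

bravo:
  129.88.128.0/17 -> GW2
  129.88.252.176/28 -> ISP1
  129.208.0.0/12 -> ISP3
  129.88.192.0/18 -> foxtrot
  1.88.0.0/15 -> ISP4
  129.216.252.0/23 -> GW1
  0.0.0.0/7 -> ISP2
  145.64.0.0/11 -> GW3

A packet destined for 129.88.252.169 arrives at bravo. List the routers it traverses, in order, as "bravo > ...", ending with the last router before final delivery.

bravo > foxtrot

At bravo: longest match for 129.88.252.169 is 129.88.192.0/18 -> foxtrot
At foxtrot: longest match for 129.88.252.169 is 129.64.0.0/10 -> LAN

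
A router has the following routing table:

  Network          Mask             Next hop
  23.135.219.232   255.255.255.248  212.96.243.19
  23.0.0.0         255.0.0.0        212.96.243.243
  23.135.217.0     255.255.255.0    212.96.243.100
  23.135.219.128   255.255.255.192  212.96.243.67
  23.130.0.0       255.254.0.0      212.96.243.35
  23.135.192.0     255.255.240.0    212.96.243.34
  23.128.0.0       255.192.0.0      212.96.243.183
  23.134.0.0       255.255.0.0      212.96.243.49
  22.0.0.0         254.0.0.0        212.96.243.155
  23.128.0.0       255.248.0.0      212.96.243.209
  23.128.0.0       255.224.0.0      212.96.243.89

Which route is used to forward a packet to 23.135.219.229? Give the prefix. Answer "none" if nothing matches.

23.128.0.0/13

Entries matching 23.135.219.229:
  22.0.0.0/7 (22.0.0.0 - 23.255.255.255)
  23.0.0.0/8 (23.0.0.0 - 23.255.255.255)
  23.128.0.0/10 (23.128.0.0 - 23.191.255.255)
  23.128.0.0/11 (23.128.0.0 - 23.159.255.255)
  23.128.0.0/13 (23.128.0.0 - 23.135.255.255)
Most specific is 23.128.0.0/13.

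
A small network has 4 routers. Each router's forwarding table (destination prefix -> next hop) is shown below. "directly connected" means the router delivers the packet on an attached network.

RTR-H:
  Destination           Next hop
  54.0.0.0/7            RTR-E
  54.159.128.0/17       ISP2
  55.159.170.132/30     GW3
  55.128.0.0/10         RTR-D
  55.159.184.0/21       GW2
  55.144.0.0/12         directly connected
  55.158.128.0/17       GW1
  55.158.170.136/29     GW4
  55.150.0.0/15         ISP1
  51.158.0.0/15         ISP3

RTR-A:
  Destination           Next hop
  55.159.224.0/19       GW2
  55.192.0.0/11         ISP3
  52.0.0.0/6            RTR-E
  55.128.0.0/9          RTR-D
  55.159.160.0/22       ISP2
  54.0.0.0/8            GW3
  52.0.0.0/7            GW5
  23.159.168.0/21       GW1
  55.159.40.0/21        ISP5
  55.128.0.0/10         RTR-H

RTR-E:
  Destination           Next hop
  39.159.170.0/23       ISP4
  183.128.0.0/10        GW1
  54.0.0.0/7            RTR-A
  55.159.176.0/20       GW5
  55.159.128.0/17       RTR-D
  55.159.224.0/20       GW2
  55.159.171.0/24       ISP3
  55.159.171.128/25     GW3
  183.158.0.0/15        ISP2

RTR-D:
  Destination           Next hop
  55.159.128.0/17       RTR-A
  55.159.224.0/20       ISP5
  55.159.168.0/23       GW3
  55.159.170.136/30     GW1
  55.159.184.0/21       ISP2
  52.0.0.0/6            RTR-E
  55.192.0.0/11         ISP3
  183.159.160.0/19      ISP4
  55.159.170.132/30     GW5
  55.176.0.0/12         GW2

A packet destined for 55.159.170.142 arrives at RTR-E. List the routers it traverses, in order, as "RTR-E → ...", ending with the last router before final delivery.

RTR-E → RTR-D → RTR-A → RTR-H

At RTR-E: longest match for 55.159.170.142 is 55.159.128.0/17 -> RTR-D
At RTR-D: longest match for 55.159.170.142 is 55.159.128.0/17 -> RTR-A
At RTR-A: longest match for 55.159.170.142 is 55.128.0.0/10 -> RTR-H
At RTR-H: longest match for 55.159.170.142 is 55.144.0.0/12 -> directly connected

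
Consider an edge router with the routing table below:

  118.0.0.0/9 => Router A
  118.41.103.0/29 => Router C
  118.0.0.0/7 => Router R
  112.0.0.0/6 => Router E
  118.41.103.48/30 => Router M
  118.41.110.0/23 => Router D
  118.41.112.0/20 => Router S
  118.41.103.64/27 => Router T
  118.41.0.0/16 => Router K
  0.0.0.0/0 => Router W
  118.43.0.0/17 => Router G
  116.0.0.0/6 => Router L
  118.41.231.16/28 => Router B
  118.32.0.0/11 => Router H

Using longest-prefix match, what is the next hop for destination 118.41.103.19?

Routes whose prefix contains 118.41.103.19:
  0.0.0.0/0 (default, matches everything) -> Router W
  116.0.0.0/6 (116.0.0.0 - 119.255.255.255) -> Router L
  118.0.0.0/7 (118.0.0.0 - 119.255.255.255) -> Router R
  118.0.0.0/9 (118.0.0.0 - 118.127.255.255) -> Router A
  118.32.0.0/11 (118.32.0.0 - 118.63.255.255) -> Router H
  118.41.0.0/16 (118.41.0.0 - 118.41.255.255) -> Router K
More-specific entries that do NOT match:
  118.41.103.48/30 (118.41.103.48 - 118.41.103.51) does not contain 118.41.103.19
  118.41.103.0/29 (118.41.103.0 - 118.41.103.7) does not contain 118.41.103.19
  118.41.231.16/28 (118.41.231.16 - 118.41.231.31) does not contain 118.41.103.19
  118.41.103.64/27 (118.41.103.64 - 118.41.103.95) does not contain 118.41.103.19
  118.41.110.0/23 (118.41.110.0 - 118.41.111.255) does not contain 118.41.103.19
  118.41.112.0/20 (118.41.112.0 - 118.41.127.255) does not contain 118.41.103.19
  118.43.0.0/17 (118.43.0.0 - 118.43.127.255) does not contain 118.41.103.19
Longest matching prefix is /16 -> next hop Router K.

Router K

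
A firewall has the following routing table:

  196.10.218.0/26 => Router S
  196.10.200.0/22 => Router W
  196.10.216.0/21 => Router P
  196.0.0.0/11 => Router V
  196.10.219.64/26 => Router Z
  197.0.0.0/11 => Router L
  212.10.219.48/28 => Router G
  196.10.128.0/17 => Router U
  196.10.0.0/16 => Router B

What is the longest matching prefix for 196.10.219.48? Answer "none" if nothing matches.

Entries matching 196.10.219.48:
  196.0.0.0/11 (196.0.0.0 - 196.31.255.255)
  196.10.0.0/16 (196.10.0.0 - 196.10.255.255)
  196.10.128.0/17 (196.10.128.0 - 196.10.255.255)
  196.10.216.0/21 (196.10.216.0 - 196.10.223.255)
Most specific is 196.10.216.0/21.

196.10.216.0/21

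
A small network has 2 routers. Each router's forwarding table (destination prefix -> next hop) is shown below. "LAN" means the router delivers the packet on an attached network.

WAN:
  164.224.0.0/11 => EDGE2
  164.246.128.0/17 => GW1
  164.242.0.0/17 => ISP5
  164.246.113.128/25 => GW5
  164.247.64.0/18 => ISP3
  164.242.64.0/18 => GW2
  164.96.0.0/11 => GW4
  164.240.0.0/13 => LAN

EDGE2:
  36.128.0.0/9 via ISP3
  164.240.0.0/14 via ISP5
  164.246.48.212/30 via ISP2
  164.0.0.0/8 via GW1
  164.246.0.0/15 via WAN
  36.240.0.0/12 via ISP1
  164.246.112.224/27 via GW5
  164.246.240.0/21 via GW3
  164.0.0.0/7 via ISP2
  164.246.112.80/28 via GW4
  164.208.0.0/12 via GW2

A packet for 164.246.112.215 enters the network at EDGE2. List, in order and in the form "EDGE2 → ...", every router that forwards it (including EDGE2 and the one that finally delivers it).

At EDGE2: longest match for 164.246.112.215 is 164.246.0.0/15 -> WAN
At WAN: longest match for 164.246.112.215 is 164.240.0.0/13 -> LAN

EDGE2 → WAN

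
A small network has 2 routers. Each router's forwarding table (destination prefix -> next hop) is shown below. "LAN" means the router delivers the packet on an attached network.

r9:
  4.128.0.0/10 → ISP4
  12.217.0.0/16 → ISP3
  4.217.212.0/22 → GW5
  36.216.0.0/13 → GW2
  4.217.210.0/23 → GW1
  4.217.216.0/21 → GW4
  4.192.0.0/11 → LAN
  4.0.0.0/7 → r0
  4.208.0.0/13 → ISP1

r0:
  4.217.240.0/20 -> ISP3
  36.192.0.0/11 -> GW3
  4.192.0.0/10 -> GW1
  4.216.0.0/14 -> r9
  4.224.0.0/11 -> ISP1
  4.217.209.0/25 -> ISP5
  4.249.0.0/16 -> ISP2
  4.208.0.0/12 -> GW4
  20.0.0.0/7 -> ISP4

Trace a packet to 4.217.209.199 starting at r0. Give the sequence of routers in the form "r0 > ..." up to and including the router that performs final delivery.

At r0: longest match for 4.217.209.199 is 4.216.0.0/14 -> r9
At r9: longest match for 4.217.209.199 is 4.192.0.0/11 -> LAN

r0 > r9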